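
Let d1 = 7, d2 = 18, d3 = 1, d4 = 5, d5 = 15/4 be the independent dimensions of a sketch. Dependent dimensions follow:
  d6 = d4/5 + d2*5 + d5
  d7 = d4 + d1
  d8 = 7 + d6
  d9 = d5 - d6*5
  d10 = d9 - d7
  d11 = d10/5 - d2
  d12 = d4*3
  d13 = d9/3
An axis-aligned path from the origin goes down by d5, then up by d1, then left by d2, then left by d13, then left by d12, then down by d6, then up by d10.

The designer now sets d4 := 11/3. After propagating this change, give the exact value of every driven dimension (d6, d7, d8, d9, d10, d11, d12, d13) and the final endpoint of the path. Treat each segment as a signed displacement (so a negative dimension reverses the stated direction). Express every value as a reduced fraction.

d6 = 5669/60
d7 = 32/3
d8 = 6089/60
d9 = -1406/3
d10 = -1438/3
d11 = -1708/15
d12 = 11
d13 = -1406/9
endpoint = (1145/9, -17117/30)

Apply edit: d4 := 11/3
  d6 = d4/5 + d2*5 + d5 = 5669/60
  d7 = d4 + d1 = 32/3
  d8 = 7 + d6 = 6089/60
  d9 = d5 - d6*5 = -1406/3
  d10 = d9 - d7 = -1438/3
  d11 = d10/5 - d2 = -1708/15
  d12 = d4*3 = 11
  d13 = d9/3 = -1406/9
Walk from origin (0, 0):
  seg 1: down by d5 = 15/4 → (0, -15/4)
  seg 2: up by d1 = 7 → (0, 13/4)
  seg 3: left by d2 = 18 → (-18, 13/4)
  seg 4: left by d13 = -1406/9 → (1244/9, 13/4)
  seg 5: left by d12 = 11 → (1145/9, 13/4)
  seg 6: down by d6 = 5669/60 → (1145/9, -2737/30)
  seg 7: up by d10 = -1438/3 → (1145/9, -17117/30)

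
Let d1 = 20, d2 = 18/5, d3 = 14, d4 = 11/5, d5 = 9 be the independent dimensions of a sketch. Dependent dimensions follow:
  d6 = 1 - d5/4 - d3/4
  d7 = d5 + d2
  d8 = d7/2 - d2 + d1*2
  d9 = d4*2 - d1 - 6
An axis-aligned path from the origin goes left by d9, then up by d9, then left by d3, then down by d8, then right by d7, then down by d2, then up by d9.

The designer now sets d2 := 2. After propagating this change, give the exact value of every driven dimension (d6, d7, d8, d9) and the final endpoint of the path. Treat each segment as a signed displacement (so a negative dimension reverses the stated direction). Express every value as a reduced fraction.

d6 = -19/4
d7 = 11
d8 = 87/2
d9 = -108/5
endpoint = (93/5, -887/10)

Apply edit: d2 := 2
  d6 = 1 - d5/4 - d3/4 = -19/4
  d7 = d5 + d2 = 11
  d8 = d7/2 - d2 + d1*2 = 87/2
  d9 = d4*2 - d1 - 6 = -108/5
Walk from origin (0, 0):
  seg 1: left by d9 = -108/5 → (108/5, 0)
  seg 2: up by d9 = -108/5 → (108/5, -108/5)
  seg 3: left by d3 = 14 → (38/5, -108/5)
  seg 4: down by d8 = 87/2 → (38/5, -651/10)
  seg 5: right by d7 = 11 → (93/5, -651/10)
  seg 6: down by d2 = 2 → (93/5, -671/10)
  seg 7: up by d9 = -108/5 → (93/5, -887/10)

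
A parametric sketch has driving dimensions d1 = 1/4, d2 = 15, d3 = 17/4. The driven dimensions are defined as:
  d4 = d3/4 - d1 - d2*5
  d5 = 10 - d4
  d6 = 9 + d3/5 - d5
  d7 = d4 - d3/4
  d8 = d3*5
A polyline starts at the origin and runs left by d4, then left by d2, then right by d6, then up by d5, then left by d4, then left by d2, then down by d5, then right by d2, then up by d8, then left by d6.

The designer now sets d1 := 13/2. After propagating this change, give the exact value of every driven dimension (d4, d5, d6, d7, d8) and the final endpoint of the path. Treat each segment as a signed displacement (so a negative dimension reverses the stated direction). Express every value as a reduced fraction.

Apply edit: d1 := 13/2
  d4 = d3/4 - d1 - d2*5 = -1287/16
  d5 = 10 - d4 = 1447/16
  d6 = 9 + d3/5 - d5 = -6447/80
  d7 = d4 - d3/4 = -163/2
  d8 = d3*5 = 85/4
Walk from origin (0, 0):
  seg 1: left by d4 = -1287/16 → (1287/16, 0)
  seg 2: left by d2 = 15 → (1047/16, 0)
  seg 3: right by d6 = -6447/80 → (-303/20, 0)
  seg 4: up by d5 = 1447/16 → (-303/20, 1447/16)
  seg 5: left by d4 = -1287/16 → (5223/80, 1447/16)
  seg 6: left by d2 = 15 → (4023/80, 1447/16)
  seg 7: down by d5 = 1447/16 → (4023/80, 0)
  seg 8: right by d2 = 15 → (5223/80, 0)
  seg 9: up by d8 = 85/4 → (5223/80, 85/4)
  seg 10: left by d6 = -6447/80 → (1167/8, 85/4)

d4 = -1287/16
d5 = 1447/16
d6 = -6447/80
d7 = -163/2
d8 = 85/4
endpoint = (1167/8, 85/4)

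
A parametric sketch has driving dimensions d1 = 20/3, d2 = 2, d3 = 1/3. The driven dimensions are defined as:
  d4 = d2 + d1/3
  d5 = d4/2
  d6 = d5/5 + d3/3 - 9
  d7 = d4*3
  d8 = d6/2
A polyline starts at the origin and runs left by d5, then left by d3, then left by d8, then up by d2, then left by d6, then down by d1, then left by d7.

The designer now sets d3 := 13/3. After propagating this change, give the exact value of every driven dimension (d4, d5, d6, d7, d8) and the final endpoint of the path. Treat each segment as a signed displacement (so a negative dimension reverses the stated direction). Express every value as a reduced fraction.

Apply edit: d3 := 13/3
  d4 = d2 + d1/3 = 38/9
  d5 = d4/2 = 19/9
  d6 = d5/5 + d3/3 - 9 = -107/15
  d7 = d4*3 = 38/3
  d8 = d6/2 = -107/30
Walk from origin (0, 0):
  seg 1: left by d5 = 19/9 → (-19/9, 0)
  seg 2: left by d3 = 13/3 → (-58/9, 0)
  seg 3: left by d8 = -107/30 → (-259/90, 0)
  seg 4: up by d2 = 2 → (-259/90, 2)
  seg 5: left by d6 = -107/15 → (383/90, 2)
  seg 6: down by d1 = 20/3 → (383/90, -14/3)
  seg 7: left by d7 = 38/3 → (-757/90, -14/3)

d4 = 38/9
d5 = 19/9
d6 = -107/15
d7 = 38/3
d8 = -107/30
endpoint = (-757/90, -14/3)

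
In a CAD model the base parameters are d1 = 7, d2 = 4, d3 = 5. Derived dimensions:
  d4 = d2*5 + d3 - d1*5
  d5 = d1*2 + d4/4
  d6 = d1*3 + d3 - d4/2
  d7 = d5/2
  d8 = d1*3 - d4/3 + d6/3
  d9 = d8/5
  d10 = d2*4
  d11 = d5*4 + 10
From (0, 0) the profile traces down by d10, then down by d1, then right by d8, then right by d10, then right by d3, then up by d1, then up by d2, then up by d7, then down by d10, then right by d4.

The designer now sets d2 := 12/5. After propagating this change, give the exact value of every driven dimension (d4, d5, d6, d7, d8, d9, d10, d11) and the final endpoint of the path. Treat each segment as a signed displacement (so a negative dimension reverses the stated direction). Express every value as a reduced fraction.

Apply edit: d2 := 12/5
  d4 = d2*5 + d3 - d1*5 = -18
  d5 = d1*2 + d4/4 = 19/2
  d6 = d1*3 + d3 - d4/2 = 35
  d7 = d5/2 = 19/4
  d8 = d1*3 - d4/3 + d6/3 = 116/3
  d9 = d8/5 = 116/15
  d10 = d2*4 = 48/5
  d11 = d5*4 + 10 = 48
Walk from origin (0, 0):
  seg 1: down by d10 = 48/5 → (0, -48/5)
  seg 2: down by d1 = 7 → (0, -83/5)
  seg 3: right by d8 = 116/3 → (116/3, -83/5)
  seg 4: right by d10 = 48/5 → (724/15, -83/5)
  seg 5: right by d3 = 5 → (799/15, -83/5)
  seg 6: up by d1 = 7 → (799/15, -48/5)
  seg 7: up by d2 = 12/5 → (799/15, -36/5)
  seg 8: up by d7 = 19/4 → (799/15, -49/20)
  seg 9: down by d10 = 48/5 → (799/15, -241/20)
  seg 10: right by d4 = -18 → (529/15, -241/20)

d4 = -18
d5 = 19/2
d6 = 35
d7 = 19/4
d8 = 116/3
d9 = 116/15
d10 = 48/5
d11 = 48
endpoint = (529/15, -241/20)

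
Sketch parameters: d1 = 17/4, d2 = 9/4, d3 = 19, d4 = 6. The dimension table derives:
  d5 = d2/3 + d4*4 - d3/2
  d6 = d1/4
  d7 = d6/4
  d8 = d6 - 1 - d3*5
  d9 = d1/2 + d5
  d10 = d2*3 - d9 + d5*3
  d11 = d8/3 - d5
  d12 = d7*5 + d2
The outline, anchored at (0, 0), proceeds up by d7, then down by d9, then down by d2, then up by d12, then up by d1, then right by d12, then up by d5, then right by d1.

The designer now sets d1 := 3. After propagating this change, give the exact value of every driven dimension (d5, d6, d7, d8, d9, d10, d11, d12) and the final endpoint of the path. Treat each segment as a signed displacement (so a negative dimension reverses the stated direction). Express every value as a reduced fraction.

d5 = 61/4
d6 = 3/4
d7 = 3/16
d8 = -381/4
d9 = 67/4
d10 = 143/4
d11 = -47
d12 = 51/16
endpoint = (99/16, 21/8)

Apply edit: d1 := 3
  d5 = d2/3 + d4*4 - d3/2 = 61/4
  d6 = d1/4 = 3/4
  d7 = d6/4 = 3/16
  d8 = d6 - 1 - d3*5 = -381/4
  d9 = d1/2 + d5 = 67/4
  d10 = d2*3 - d9 + d5*3 = 143/4
  d11 = d8/3 - d5 = -47
  d12 = d7*5 + d2 = 51/16
Walk from origin (0, 0):
  seg 1: up by d7 = 3/16 → (0, 3/16)
  seg 2: down by d9 = 67/4 → (0, -265/16)
  seg 3: down by d2 = 9/4 → (0, -301/16)
  seg 4: up by d12 = 51/16 → (0, -125/8)
  seg 5: up by d1 = 3 → (0, -101/8)
  seg 6: right by d12 = 51/16 → (51/16, -101/8)
  seg 7: up by d5 = 61/4 → (51/16, 21/8)
  seg 8: right by d1 = 3 → (99/16, 21/8)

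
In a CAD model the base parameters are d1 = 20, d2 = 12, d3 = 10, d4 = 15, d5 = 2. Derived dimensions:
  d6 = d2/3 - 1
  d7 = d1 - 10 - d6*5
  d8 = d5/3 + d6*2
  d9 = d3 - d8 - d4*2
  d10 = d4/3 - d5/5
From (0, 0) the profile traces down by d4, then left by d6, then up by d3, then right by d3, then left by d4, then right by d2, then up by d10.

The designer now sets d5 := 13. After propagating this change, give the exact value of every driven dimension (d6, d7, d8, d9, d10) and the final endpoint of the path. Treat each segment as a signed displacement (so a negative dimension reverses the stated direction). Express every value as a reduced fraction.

d6 = 3
d7 = -5
d8 = 31/3
d9 = -91/3
d10 = 12/5
endpoint = (4, -13/5)

Apply edit: d5 := 13
  d6 = d2/3 - 1 = 3
  d7 = d1 - 10 - d6*5 = -5
  d8 = d5/3 + d6*2 = 31/3
  d9 = d3 - d8 - d4*2 = -91/3
  d10 = d4/3 - d5/5 = 12/5
Walk from origin (0, 0):
  seg 1: down by d4 = 15 → (0, -15)
  seg 2: left by d6 = 3 → (-3, -15)
  seg 3: up by d3 = 10 → (-3, -5)
  seg 4: right by d3 = 10 → (7, -5)
  seg 5: left by d4 = 15 → (-8, -5)
  seg 6: right by d2 = 12 → (4, -5)
  seg 7: up by d10 = 12/5 → (4, -13/5)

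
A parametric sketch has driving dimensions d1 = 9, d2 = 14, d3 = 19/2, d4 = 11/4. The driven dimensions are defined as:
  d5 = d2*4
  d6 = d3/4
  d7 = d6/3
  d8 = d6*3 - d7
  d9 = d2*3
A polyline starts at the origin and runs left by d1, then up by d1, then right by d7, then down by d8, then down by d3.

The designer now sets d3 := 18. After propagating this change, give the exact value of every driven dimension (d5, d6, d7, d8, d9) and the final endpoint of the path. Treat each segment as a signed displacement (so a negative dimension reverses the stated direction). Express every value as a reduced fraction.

Apply edit: d3 := 18
  d5 = d2*4 = 56
  d6 = d3/4 = 9/2
  d7 = d6/3 = 3/2
  d8 = d6*3 - d7 = 12
  d9 = d2*3 = 42
Walk from origin (0, 0):
  seg 1: left by d1 = 9 → (-9, 0)
  seg 2: up by d1 = 9 → (-9, 9)
  seg 3: right by d7 = 3/2 → (-15/2, 9)
  seg 4: down by d8 = 12 → (-15/2, -3)
  seg 5: down by d3 = 18 → (-15/2, -21)

d5 = 56
d6 = 9/2
d7 = 3/2
d8 = 12
d9 = 42
endpoint = (-15/2, -21)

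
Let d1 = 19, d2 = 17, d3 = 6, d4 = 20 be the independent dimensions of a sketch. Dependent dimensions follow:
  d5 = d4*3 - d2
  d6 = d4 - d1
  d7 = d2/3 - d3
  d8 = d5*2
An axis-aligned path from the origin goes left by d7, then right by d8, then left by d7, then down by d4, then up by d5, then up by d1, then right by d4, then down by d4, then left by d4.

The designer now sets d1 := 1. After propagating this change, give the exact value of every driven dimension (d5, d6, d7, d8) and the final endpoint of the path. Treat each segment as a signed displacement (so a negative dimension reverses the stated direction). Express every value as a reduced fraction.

d5 = 43
d6 = 19
d7 = -1/3
d8 = 86
endpoint = (260/3, 4)

Apply edit: d1 := 1
  d5 = d4*3 - d2 = 43
  d6 = d4 - d1 = 19
  d7 = d2/3 - d3 = -1/3
  d8 = d5*2 = 86
Walk from origin (0, 0):
  seg 1: left by d7 = -1/3 → (1/3, 0)
  seg 2: right by d8 = 86 → (259/3, 0)
  seg 3: left by d7 = -1/3 → (260/3, 0)
  seg 4: down by d4 = 20 → (260/3, -20)
  seg 5: up by d5 = 43 → (260/3, 23)
  seg 6: up by d1 = 1 → (260/3, 24)
  seg 7: right by d4 = 20 → (320/3, 24)
  seg 8: down by d4 = 20 → (320/3, 4)
  seg 9: left by d4 = 20 → (260/3, 4)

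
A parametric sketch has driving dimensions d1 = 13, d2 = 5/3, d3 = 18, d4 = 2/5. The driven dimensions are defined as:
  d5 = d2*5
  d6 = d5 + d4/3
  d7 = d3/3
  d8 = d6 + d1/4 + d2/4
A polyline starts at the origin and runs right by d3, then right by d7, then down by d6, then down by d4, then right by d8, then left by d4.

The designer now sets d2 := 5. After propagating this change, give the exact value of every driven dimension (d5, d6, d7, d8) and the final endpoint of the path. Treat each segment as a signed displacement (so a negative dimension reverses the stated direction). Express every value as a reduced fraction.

Apply edit: d2 := 5
  d5 = d2*5 = 25
  d6 = d5 + d4/3 = 377/15
  d7 = d3/3 = 6
  d8 = d6 + d1/4 + d2/4 = 889/30
Walk from origin (0, 0):
  seg 1: right by d3 = 18 → (18, 0)
  seg 2: right by d7 = 6 → (24, 0)
  seg 3: down by d6 = 377/15 → (24, -377/15)
  seg 4: down by d4 = 2/5 → (24, -383/15)
  seg 5: right by d8 = 889/30 → (1609/30, -383/15)
  seg 6: left by d4 = 2/5 → (1597/30, -383/15)

d5 = 25
d6 = 377/15
d7 = 6
d8 = 889/30
endpoint = (1597/30, -383/15)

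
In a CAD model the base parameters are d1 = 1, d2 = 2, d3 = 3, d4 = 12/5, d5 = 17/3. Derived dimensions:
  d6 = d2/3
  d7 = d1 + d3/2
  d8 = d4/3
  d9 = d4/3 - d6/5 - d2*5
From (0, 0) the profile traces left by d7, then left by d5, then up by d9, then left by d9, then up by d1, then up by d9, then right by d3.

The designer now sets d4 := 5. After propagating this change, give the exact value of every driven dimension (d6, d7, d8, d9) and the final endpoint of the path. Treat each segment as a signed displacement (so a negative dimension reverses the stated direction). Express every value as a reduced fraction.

d6 = 2/3
d7 = 5/2
d8 = 5/3
d9 = -127/15
endpoint = (33/10, -239/15)

Apply edit: d4 := 5
  d6 = d2/3 = 2/3
  d7 = d1 + d3/2 = 5/2
  d8 = d4/3 = 5/3
  d9 = d4/3 - d6/5 - d2*5 = -127/15
Walk from origin (0, 0):
  seg 1: left by d7 = 5/2 → (-5/2, 0)
  seg 2: left by d5 = 17/3 → (-49/6, 0)
  seg 3: up by d9 = -127/15 → (-49/6, -127/15)
  seg 4: left by d9 = -127/15 → (3/10, -127/15)
  seg 5: up by d1 = 1 → (3/10, -112/15)
  seg 6: up by d9 = -127/15 → (3/10, -239/15)
  seg 7: right by d3 = 3 → (33/10, -239/15)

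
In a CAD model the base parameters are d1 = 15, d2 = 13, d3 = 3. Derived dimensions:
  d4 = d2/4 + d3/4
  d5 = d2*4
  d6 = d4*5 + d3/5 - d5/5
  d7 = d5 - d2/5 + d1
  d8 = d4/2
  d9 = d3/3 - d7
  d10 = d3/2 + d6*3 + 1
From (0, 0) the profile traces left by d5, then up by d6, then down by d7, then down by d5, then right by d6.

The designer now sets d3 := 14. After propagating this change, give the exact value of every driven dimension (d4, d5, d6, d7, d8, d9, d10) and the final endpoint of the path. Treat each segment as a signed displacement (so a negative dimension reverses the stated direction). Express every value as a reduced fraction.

d4 = 27/4
d5 = 52
d6 = 523/20
d7 = 322/5
d8 = 27/8
d9 = -896/15
d10 = 1729/20
endpoint = (-517/20, -361/4)

Apply edit: d3 := 14
  d4 = d2/4 + d3/4 = 27/4
  d5 = d2*4 = 52
  d6 = d4*5 + d3/5 - d5/5 = 523/20
  d7 = d5 - d2/5 + d1 = 322/5
  d8 = d4/2 = 27/8
  d9 = d3/3 - d7 = -896/15
  d10 = d3/2 + d6*3 + 1 = 1729/20
Walk from origin (0, 0):
  seg 1: left by d5 = 52 → (-52, 0)
  seg 2: up by d6 = 523/20 → (-52, 523/20)
  seg 3: down by d7 = 322/5 → (-52, -153/4)
  seg 4: down by d5 = 52 → (-52, -361/4)
  seg 5: right by d6 = 523/20 → (-517/20, -361/4)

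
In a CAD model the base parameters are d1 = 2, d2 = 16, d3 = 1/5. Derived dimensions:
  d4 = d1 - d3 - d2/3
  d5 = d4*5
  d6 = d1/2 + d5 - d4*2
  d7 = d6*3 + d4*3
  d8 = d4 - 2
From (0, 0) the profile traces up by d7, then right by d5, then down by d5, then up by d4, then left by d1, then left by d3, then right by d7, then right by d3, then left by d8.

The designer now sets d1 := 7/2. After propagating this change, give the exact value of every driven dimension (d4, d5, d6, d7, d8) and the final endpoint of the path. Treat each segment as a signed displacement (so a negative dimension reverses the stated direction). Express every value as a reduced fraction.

d4 = -61/30
d5 = -61/6
d6 = -87/20
d7 = -383/20
d8 = -121/30
endpoint = (-1727/60, -661/60)

Apply edit: d1 := 7/2
  d4 = d1 - d3 - d2/3 = -61/30
  d5 = d4*5 = -61/6
  d6 = d1/2 + d5 - d4*2 = -87/20
  d7 = d6*3 + d4*3 = -383/20
  d8 = d4 - 2 = -121/30
Walk from origin (0, 0):
  seg 1: up by d7 = -383/20 → (0, -383/20)
  seg 2: right by d5 = -61/6 → (-61/6, -383/20)
  seg 3: down by d5 = -61/6 → (-61/6, -539/60)
  seg 4: up by d4 = -61/30 → (-61/6, -661/60)
  seg 5: left by d1 = 7/2 → (-41/3, -661/60)
  seg 6: left by d3 = 1/5 → (-208/15, -661/60)
  seg 7: right by d7 = -383/20 → (-1981/60, -661/60)
  seg 8: right by d3 = 1/5 → (-1969/60, -661/60)
  seg 9: left by d8 = -121/30 → (-1727/60, -661/60)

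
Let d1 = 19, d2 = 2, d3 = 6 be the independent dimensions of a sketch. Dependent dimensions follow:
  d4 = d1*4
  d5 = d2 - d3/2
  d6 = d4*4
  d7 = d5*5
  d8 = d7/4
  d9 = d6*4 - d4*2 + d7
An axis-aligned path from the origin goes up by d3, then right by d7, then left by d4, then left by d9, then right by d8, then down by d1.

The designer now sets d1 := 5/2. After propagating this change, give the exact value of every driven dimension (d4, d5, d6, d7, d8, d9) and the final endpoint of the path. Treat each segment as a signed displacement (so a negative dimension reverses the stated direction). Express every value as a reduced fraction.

Apply edit: d1 := 5/2
  d4 = d1*4 = 10
  d5 = d2 - d3/2 = -1
  d6 = d4*4 = 40
  d7 = d5*5 = -5
  d8 = d7/4 = -5/4
  d9 = d6*4 - d4*2 + d7 = 135
Walk from origin (0, 0):
  seg 1: up by d3 = 6 → (0, 6)
  seg 2: right by d7 = -5 → (-5, 6)
  seg 3: left by d4 = 10 → (-15, 6)
  seg 4: left by d9 = 135 → (-150, 6)
  seg 5: right by d8 = -5/4 → (-605/4, 6)
  seg 6: down by d1 = 5/2 → (-605/4, 7/2)

d4 = 10
d5 = -1
d6 = 40
d7 = -5
d8 = -5/4
d9 = 135
endpoint = (-605/4, 7/2)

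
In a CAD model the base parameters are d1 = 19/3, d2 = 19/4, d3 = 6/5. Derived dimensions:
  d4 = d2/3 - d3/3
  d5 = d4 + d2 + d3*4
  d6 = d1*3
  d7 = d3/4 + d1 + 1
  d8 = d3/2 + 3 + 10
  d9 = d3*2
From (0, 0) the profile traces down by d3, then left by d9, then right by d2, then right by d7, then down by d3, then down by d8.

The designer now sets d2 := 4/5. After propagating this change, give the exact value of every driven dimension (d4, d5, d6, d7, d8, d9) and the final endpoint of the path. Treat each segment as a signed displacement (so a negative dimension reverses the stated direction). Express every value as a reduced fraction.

Apply edit: d2 := 4/5
  d4 = d2/3 - d3/3 = -2/15
  d5 = d4 + d2 + d3*4 = 82/15
  d6 = d1*3 = 19
  d7 = d3/4 + d1 + 1 = 229/30
  d8 = d3/2 + 3 + 10 = 68/5
  d9 = d3*2 = 12/5
Walk from origin (0, 0):
  seg 1: down by d3 = 6/5 → (0, -6/5)
  seg 2: left by d9 = 12/5 → (-12/5, -6/5)
  seg 3: right by d2 = 4/5 → (-8/5, -6/5)
  seg 4: right by d7 = 229/30 → (181/30, -6/5)
  seg 5: down by d3 = 6/5 → (181/30, -12/5)
  seg 6: down by d8 = 68/5 → (181/30, -16)

d4 = -2/15
d5 = 82/15
d6 = 19
d7 = 229/30
d8 = 68/5
d9 = 12/5
endpoint = (181/30, -16)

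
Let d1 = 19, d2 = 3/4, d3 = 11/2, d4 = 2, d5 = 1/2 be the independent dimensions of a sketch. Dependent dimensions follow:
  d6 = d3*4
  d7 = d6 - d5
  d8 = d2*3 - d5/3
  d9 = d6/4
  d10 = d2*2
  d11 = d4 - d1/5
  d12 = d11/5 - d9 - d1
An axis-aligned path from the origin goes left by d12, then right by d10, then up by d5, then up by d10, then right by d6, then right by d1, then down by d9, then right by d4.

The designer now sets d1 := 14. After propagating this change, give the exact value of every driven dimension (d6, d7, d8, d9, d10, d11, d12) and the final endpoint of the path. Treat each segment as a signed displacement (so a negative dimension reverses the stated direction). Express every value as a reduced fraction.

Apply edit: d1 := 14
  d6 = d3*4 = 22
  d7 = d6 - d5 = 43/2
  d8 = d2*3 - d5/3 = 25/12
  d9 = d6/4 = 11/2
  d10 = d2*2 = 3/2
  d11 = d4 - d1/5 = -4/5
  d12 = d11/5 - d9 - d1 = -983/50
Walk from origin (0, 0):
  seg 1: left by d12 = -983/50 → (983/50, 0)
  seg 2: right by d10 = 3/2 → (529/25, 0)
  seg 3: up by d5 = 1/2 → (529/25, 1/2)
  seg 4: up by d10 = 3/2 → (529/25, 2)
  seg 5: right by d6 = 22 → (1079/25, 2)
  seg 6: right by d1 = 14 → (1429/25, 2)
  seg 7: down by d9 = 11/2 → (1429/25, -7/2)
  seg 8: right by d4 = 2 → (1479/25, -7/2)

d6 = 22
d7 = 43/2
d8 = 25/12
d9 = 11/2
d10 = 3/2
d11 = -4/5
d12 = -983/50
endpoint = (1479/25, -7/2)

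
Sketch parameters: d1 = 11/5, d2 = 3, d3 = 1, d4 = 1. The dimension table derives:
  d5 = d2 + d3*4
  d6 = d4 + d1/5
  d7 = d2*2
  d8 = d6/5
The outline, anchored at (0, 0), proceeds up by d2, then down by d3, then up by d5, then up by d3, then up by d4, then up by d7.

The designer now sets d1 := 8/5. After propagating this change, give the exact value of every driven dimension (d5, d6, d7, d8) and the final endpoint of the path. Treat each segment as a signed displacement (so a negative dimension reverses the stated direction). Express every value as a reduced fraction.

d5 = 7
d6 = 33/25
d7 = 6
d8 = 33/125
endpoint = (0, 17)

Apply edit: d1 := 8/5
  d5 = d2 + d3*4 = 7
  d6 = d4 + d1/5 = 33/25
  d7 = d2*2 = 6
  d8 = d6/5 = 33/125
Walk from origin (0, 0):
  seg 1: up by d2 = 3 → (0, 3)
  seg 2: down by d3 = 1 → (0, 2)
  seg 3: up by d5 = 7 → (0, 9)
  seg 4: up by d3 = 1 → (0, 10)
  seg 5: up by d4 = 1 → (0, 11)
  seg 6: up by d7 = 6 → (0, 17)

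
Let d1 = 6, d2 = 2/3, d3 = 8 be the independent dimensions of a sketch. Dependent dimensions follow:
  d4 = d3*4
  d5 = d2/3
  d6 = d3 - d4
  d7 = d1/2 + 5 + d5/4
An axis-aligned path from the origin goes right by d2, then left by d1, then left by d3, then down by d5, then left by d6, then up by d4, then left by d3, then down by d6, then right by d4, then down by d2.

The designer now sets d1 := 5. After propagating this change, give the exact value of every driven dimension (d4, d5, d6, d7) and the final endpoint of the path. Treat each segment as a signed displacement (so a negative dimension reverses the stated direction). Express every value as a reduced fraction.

d4 = 32
d5 = 2/9
d6 = -24
d7 = 68/9
endpoint = (107/3, 496/9)

Apply edit: d1 := 5
  d4 = d3*4 = 32
  d5 = d2/3 = 2/9
  d6 = d3 - d4 = -24
  d7 = d1/2 + 5 + d5/4 = 68/9
Walk from origin (0, 0):
  seg 1: right by d2 = 2/3 → (2/3, 0)
  seg 2: left by d1 = 5 → (-13/3, 0)
  seg 3: left by d3 = 8 → (-37/3, 0)
  seg 4: down by d5 = 2/9 → (-37/3, -2/9)
  seg 5: left by d6 = -24 → (35/3, -2/9)
  seg 6: up by d4 = 32 → (35/3, 286/9)
  seg 7: left by d3 = 8 → (11/3, 286/9)
  seg 8: down by d6 = -24 → (11/3, 502/9)
  seg 9: right by d4 = 32 → (107/3, 502/9)
  seg 10: down by d2 = 2/3 → (107/3, 496/9)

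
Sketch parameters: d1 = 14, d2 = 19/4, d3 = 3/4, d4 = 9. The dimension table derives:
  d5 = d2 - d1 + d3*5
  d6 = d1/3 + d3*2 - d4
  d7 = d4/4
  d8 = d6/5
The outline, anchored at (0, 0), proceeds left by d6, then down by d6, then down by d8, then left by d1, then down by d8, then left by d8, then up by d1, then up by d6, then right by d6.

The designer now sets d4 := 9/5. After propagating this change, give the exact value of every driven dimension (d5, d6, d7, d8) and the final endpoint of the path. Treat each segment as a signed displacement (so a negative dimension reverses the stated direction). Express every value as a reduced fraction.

d5 = -11/2
d6 = 131/30
d7 = 9/20
d8 = 131/150
endpoint = (-2231/150, 919/75)

Apply edit: d4 := 9/5
  d5 = d2 - d1 + d3*5 = -11/2
  d6 = d1/3 + d3*2 - d4 = 131/30
  d7 = d4/4 = 9/20
  d8 = d6/5 = 131/150
Walk from origin (0, 0):
  seg 1: left by d6 = 131/30 → (-131/30, 0)
  seg 2: down by d6 = 131/30 → (-131/30, -131/30)
  seg 3: down by d8 = 131/150 → (-131/30, -131/25)
  seg 4: left by d1 = 14 → (-551/30, -131/25)
  seg 5: down by d8 = 131/150 → (-551/30, -917/150)
  seg 6: left by d8 = 131/150 → (-481/25, -917/150)
  seg 7: up by d1 = 14 → (-481/25, 1183/150)
  seg 8: up by d6 = 131/30 → (-481/25, 919/75)
  seg 9: right by d6 = 131/30 → (-2231/150, 919/75)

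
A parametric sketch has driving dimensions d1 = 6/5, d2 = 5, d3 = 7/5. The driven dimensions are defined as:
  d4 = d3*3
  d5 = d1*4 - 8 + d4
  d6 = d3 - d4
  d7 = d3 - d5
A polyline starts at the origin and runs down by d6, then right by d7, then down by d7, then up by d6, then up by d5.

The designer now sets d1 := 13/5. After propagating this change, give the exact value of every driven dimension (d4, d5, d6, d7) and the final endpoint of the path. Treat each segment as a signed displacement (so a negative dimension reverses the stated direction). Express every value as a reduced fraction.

Apply edit: d1 := 13/5
  d4 = d3*3 = 21/5
  d5 = d1*4 - 8 + d4 = 33/5
  d6 = d3 - d4 = -14/5
  d7 = d3 - d5 = -26/5
Walk from origin (0, 0):
  seg 1: down by d6 = -14/5 → (0, 14/5)
  seg 2: right by d7 = -26/5 → (-26/5, 14/5)
  seg 3: down by d7 = -26/5 → (-26/5, 8)
  seg 4: up by d6 = -14/5 → (-26/5, 26/5)
  seg 5: up by d5 = 33/5 → (-26/5, 59/5)

d4 = 21/5
d5 = 33/5
d6 = -14/5
d7 = -26/5
endpoint = (-26/5, 59/5)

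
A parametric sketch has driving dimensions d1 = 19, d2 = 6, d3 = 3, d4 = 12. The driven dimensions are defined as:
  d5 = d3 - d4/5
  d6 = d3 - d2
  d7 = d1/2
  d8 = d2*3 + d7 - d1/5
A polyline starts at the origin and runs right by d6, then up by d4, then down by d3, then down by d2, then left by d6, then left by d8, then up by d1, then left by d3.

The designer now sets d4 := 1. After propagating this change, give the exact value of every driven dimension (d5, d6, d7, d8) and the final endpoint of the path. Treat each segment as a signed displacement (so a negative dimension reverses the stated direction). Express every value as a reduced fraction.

Apply edit: d4 := 1
  d5 = d3 - d4/5 = 14/5
  d6 = d3 - d2 = -3
  d7 = d1/2 = 19/2
  d8 = d2*3 + d7 - d1/5 = 237/10
Walk from origin (0, 0):
  seg 1: right by d6 = -3 → (-3, 0)
  seg 2: up by d4 = 1 → (-3, 1)
  seg 3: down by d3 = 3 → (-3, -2)
  seg 4: down by d2 = 6 → (-3, -8)
  seg 5: left by d6 = -3 → (0, -8)
  seg 6: left by d8 = 237/10 → (-237/10, -8)
  seg 7: up by d1 = 19 → (-237/10, 11)
  seg 8: left by d3 = 3 → (-267/10, 11)

d5 = 14/5
d6 = -3
d7 = 19/2
d8 = 237/10
endpoint = (-267/10, 11)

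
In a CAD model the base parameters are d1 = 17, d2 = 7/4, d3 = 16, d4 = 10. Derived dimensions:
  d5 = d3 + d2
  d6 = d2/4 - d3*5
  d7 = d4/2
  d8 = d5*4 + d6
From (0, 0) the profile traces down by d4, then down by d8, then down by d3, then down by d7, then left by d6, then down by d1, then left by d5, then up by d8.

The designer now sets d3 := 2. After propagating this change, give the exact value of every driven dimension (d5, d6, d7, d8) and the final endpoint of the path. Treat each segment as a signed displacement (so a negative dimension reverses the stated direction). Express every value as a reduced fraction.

d5 = 15/4
d6 = -153/16
d7 = 5
d8 = 87/16
endpoint = (93/16, -34)

Apply edit: d3 := 2
  d5 = d3 + d2 = 15/4
  d6 = d2/4 - d3*5 = -153/16
  d7 = d4/2 = 5
  d8 = d5*4 + d6 = 87/16
Walk from origin (0, 0):
  seg 1: down by d4 = 10 → (0, -10)
  seg 2: down by d8 = 87/16 → (0, -247/16)
  seg 3: down by d3 = 2 → (0, -279/16)
  seg 4: down by d7 = 5 → (0, -359/16)
  seg 5: left by d6 = -153/16 → (153/16, -359/16)
  seg 6: down by d1 = 17 → (153/16, -631/16)
  seg 7: left by d5 = 15/4 → (93/16, -631/16)
  seg 8: up by d8 = 87/16 → (93/16, -34)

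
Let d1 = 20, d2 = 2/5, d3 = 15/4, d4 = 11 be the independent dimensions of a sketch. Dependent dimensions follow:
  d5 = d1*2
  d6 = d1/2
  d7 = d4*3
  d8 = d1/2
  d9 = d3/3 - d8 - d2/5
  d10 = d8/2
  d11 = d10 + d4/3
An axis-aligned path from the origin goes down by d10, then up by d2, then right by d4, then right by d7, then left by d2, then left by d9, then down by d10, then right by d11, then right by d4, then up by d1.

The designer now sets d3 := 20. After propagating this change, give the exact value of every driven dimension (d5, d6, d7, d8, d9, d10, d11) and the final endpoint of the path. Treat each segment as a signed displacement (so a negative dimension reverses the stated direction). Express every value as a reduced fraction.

Apply edit: d3 := 20
  d5 = d1*2 = 40
  d6 = d1/2 = 10
  d7 = d4*3 = 33
  d8 = d1/2 = 10
  d9 = d3/3 - d8 - d2/5 = -256/75
  d10 = d8/2 = 5
  d11 = d10 + d4/3 = 26/3
Walk from origin (0, 0):
  seg 1: down by d10 = 5 → (0, -5)
  seg 2: up by d2 = 2/5 → (0, -23/5)
  seg 3: right by d4 = 11 → (11, -23/5)
  seg 4: right by d7 = 33 → (44, -23/5)
  seg 5: left by d2 = 2/5 → (218/5, -23/5)
  seg 6: left by d9 = -256/75 → (3526/75, -23/5)
  seg 7: down by d10 = 5 → (3526/75, -48/5)
  seg 8: right by d11 = 26/3 → (1392/25, -48/5)
  seg 9: right by d4 = 11 → (1667/25, -48/5)
  seg 10: up by d1 = 20 → (1667/25, 52/5)

d5 = 40
d6 = 10
d7 = 33
d8 = 10
d9 = -256/75
d10 = 5
d11 = 26/3
endpoint = (1667/25, 52/5)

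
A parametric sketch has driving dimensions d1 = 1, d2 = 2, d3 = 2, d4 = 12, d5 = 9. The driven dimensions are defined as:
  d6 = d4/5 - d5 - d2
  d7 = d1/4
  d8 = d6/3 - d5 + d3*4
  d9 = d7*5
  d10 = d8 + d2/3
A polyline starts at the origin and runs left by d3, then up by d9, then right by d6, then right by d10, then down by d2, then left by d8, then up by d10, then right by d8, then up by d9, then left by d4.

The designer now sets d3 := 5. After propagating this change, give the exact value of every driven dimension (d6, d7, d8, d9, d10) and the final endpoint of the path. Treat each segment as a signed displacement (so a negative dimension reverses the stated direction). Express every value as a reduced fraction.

Apply edit: d3 := 5
  d6 = d4/5 - d5 - d2 = -43/5
  d7 = d1/4 = 1/4
  d8 = d6/3 - d5 + d3*4 = 122/15
  d9 = d7*5 = 5/4
  d10 = d8 + d2/3 = 44/5
Walk from origin (0, 0):
  seg 1: left by d3 = 5 → (-5, 0)
  seg 2: up by d9 = 5/4 → (-5, 5/4)
  seg 3: right by d6 = -43/5 → (-68/5, 5/4)
  seg 4: right by d10 = 44/5 → (-24/5, 5/4)
  seg 5: down by d2 = 2 → (-24/5, -3/4)
  seg 6: left by d8 = 122/15 → (-194/15, -3/4)
  seg 7: up by d10 = 44/5 → (-194/15, 161/20)
  seg 8: right by d8 = 122/15 → (-24/5, 161/20)
  seg 9: up by d9 = 5/4 → (-24/5, 93/10)
  seg 10: left by d4 = 12 → (-84/5, 93/10)

d6 = -43/5
d7 = 1/4
d8 = 122/15
d9 = 5/4
d10 = 44/5
endpoint = (-84/5, 93/10)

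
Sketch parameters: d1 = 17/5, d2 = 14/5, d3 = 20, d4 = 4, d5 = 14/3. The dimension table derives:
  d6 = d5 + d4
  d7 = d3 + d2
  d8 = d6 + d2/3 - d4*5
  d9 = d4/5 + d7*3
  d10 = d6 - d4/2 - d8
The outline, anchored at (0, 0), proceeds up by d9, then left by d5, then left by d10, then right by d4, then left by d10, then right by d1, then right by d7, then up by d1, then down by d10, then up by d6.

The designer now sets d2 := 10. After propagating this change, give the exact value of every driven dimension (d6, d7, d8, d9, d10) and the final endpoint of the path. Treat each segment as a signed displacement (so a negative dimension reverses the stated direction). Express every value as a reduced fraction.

Apply edit: d2 := 10
  d6 = d5 + d4 = 26/3
  d7 = d3 + d2 = 30
  d8 = d6 + d2/3 - d4*5 = -8
  d9 = d4/5 + d7*3 = 454/5
  d10 = d6 - d4/2 - d8 = 44/3
Walk from origin (0, 0):
  seg 1: up by d9 = 454/5 → (0, 454/5)
  seg 2: left by d5 = 14/3 → (-14/3, 454/5)
  seg 3: left by d10 = 44/3 → (-58/3, 454/5)
  seg 4: right by d4 = 4 → (-46/3, 454/5)
  seg 5: left by d10 = 44/3 → (-30, 454/5)
  seg 6: right by d1 = 17/5 → (-133/5, 454/5)
  seg 7: right by d7 = 30 → (17/5, 454/5)
  seg 8: up by d1 = 17/5 → (17/5, 471/5)
  seg 9: down by d10 = 44/3 → (17/5, 1193/15)
  seg 10: up by d6 = 26/3 → (17/5, 441/5)

d6 = 26/3
d7 = 30
d8 = -8
d9 = 454/5
d10 = 44/3
endpoint = (17/5, 441/5)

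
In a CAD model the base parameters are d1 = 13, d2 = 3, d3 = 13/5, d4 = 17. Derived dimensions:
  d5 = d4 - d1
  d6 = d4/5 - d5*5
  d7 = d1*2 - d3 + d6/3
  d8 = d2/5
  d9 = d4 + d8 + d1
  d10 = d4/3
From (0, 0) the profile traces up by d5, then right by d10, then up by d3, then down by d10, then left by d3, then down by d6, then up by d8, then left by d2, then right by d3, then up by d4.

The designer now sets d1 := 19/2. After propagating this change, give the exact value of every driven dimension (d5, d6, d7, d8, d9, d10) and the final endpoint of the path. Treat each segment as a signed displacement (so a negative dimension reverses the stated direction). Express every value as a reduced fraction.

d5 = 15/2
d6 = -341/10
d7 = 151/30
d8 = 3/5
d9 = 271/10
d10 = 17/3
endpoint = (8/3, 842/15)

Apply edit: d1 := 19/2
  d5 = d4 - d1 = 15/2
  d6 = d4/5 - d5*5 = -341/10
  d7 = d1*2 - d3 + d6/3 = 151/30
  d8 = d2/5 = 3/5
  d9 = d4 + d8 + d1 = 271/10
  d10 = d4/3 = 17/3
Walk from origin (0, 0):
  seg 1: up by d5 = 15/2 → (0, 15/2)
  seg 2: right by d10 = 17/3 → (17/3, 15/2)
  seg 3: up by d3 = 13/5 → (17/3, 101/10)
  seg 4: down by d10 = 17/3 → (17/3, 133/30)
  seg 5: left by d3 = 13/5 → (46/15, 133/30)
  seg 6: down by d6 = -341/10 → (46/15, 578/15)
  seg 7: up by d8 = 3/5 → (46/15, 587/15)
  seg 8: left by d2 = 3 → (1/15, 587/15)
  seg 9: right by d3 = 13/5 → (8/3, 587/15)
  seg 10: up by d4 = 17 → (8/3, 842/15)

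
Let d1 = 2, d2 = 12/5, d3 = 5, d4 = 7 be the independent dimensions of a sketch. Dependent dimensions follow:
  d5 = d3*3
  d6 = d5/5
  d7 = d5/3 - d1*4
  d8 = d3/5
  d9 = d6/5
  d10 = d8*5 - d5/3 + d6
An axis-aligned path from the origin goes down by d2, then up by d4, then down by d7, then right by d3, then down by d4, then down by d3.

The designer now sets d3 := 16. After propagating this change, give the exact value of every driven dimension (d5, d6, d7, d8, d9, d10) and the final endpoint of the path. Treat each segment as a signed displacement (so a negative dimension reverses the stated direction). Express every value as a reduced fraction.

Apply edit: d3 := 16
  d5 = d3*3 = 48
  d6 = d5/5 = 48/5
  d7 = d5/3 - d1*4 = 8
  d8 = d3/5 = 16/5
  d9 = d6/5 = 48/25
  d10 = d8*5 - d5/3 + d6 = 48/5
Walk from origin (0, 0):
  seg 1: down by d2 = 12/5 → (0, -12/5)
  seg 2: up by d4 = 7 → (0, 23/5)
  seg 3: down by d7 = 8 → (0, -17/5)
  seg 4: right by d3 = 16 → (16, -17/5)
  seg 5: down by d4 = 7 → (16, -52/5)
  seg 6: down by d3 = 16 → (16, -132/5)

d5 = 48
d6 = 48/5
d7 = 8
d8 = 16/5
d9 = 48/25
d10 = 48/5
endpoint = (16, -132/5)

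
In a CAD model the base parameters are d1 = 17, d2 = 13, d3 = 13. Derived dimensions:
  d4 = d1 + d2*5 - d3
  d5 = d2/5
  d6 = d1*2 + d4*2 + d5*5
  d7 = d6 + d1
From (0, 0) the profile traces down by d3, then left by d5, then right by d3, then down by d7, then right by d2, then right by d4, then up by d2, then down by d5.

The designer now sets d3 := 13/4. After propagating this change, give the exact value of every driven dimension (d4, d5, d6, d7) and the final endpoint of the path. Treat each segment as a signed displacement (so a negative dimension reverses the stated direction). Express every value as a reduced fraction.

Apply edit: d3 := 13/4
  d4 = d1 + d2*5 - d3 = 315/4
  d5 = d2/5 = 13/5
  d6 = d1*2 + d4*2 + d5*5 = 409/2
  d7 = d6 + d1 = 443/2
Walk from origin (0, 0):
  seg 1: down by d3 = 13/4 → (0, -13/4)
  seg 2: left by d5 = 13/5 → (-13/5, -13/4)
  seg 3: right by d3 = 13/4 → (13/20, -13/4)
  seg 4: down by d7 = 443/2 → (13/20, -899/4)
  seg 5: right by d2 = 13 → (273/20, -899/4)
  seg 6: right by d4 = 315/4 → (462/5, -899/4)
  seg 7: up by d2 = 13 → (462/5, -847/4)
  seg 8: down by d5 = 13/5 → (462/5, -4287/20)

d4 = 315/4
d5 = 13/5
d6 = 409/2
d7 = 443/2
endpoint = (462/5, -4287/20)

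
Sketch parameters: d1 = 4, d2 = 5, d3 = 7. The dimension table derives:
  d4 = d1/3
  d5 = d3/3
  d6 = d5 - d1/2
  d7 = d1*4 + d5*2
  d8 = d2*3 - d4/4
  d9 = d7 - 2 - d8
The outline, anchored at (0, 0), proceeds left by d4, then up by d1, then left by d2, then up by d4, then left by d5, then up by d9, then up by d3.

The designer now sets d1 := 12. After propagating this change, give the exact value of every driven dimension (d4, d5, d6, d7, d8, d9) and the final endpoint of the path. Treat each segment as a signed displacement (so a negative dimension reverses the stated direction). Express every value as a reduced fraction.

Apply edit: d1 := 12
  d4 = d1/3 = 4
  d5 = d3/3 = 7/3
  d6 = d5 - d1/2 = -11/3
  d7 = d1*4 + d5*2 = 158/3
  d8 = d2*3 - d4/4 = 14
  d9 = d7 - 2 - d8 = 110/3
Walk from origin (0, 0):
  seg 1: left by d4 = 4 → (-4, 0)
  seg 2: up by d1 = 12 → (-4, 12)
  seg 3: left by d2 = 5 → (-9, 12)
  seg 4: up by d4 = 4 → (-9, 16)
  seg 5: left by d5 = 7/3 → (-34/3, 16)
  seg 6: up by d9 = 110/3 → (-34/3, 158/3)
  seg 7: up by d3 = 7 → (-34/3, 179/3)

d4 = 4
d5 = 7/3
d6 = -11/3
d7 = 158/3
d8 = 14
d9 = 110/3
endpoint = (-34/3, 179/3)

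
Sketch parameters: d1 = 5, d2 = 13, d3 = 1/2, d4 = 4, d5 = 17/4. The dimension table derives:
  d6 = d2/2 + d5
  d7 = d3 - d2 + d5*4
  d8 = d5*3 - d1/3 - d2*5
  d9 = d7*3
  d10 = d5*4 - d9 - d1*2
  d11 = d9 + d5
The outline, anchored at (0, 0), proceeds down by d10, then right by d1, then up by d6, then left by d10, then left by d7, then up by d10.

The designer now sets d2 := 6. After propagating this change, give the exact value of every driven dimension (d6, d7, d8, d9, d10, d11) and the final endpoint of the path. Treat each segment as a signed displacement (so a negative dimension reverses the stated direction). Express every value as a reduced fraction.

Apply edit: d2 := 6
  d6 = d2/2 + d5 = 29/4
  d7 = d3 - d2 + d5*4 = 23/2
  d8 = d5*3 - d1/3 - d2*5 = -227/12
  d9 = d7*3 = 69/2
  d10 = d5*4 - d9 - d1*2 = -55/2
  d11 = d9 + d5 = 155/4
Walk from origin (0, 0):
  seg 1: down by d10 = -55/2 → (0, 55/2)
  seg 2: right by d1 = 5 → (5, 55/2)
  seg 3: up by d6 = 29/4 → (5, 139/4)
  seg 4: left by d10 = -55/2 → (65/2, 139/4)
  seg 5: left by d7 = 23/2 → (21, 139/4)
  seg 6: up by d10 = -55/2 → (21, 29/4)

d6 = 29/4
d7 = 23/2
d8 = -227/12
d9 = 69/2
d10 = -55/2
d11 = 155/4
endpoint = (21, 29/4)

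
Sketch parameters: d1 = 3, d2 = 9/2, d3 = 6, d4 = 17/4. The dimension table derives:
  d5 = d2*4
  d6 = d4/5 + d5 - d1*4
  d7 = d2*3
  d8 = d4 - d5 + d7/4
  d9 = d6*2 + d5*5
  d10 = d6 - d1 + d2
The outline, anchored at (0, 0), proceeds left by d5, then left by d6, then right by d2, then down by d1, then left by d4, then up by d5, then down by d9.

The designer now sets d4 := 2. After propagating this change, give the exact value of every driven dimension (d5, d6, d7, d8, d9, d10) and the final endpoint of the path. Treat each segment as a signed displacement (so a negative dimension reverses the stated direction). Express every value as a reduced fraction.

Apply edit: d4 := 2
  d5 = d2*4 = 18
  d6 = d4/5 + d5 - d1*4 = 32/5
  d7 = d2*3 = 27/2
  d8 = d4 - d5 + d7/4 = -101/8
  d9 = d6*2 + d5*5 = 514/5
  d10 = d6 - d1 + d2 = 79/10
Walk from origin (0, 0):
  seg 1: left by d5 = 18 → (-18, 0)
  seg 2: left by d6 = 32/5 → (-122/5, 0)
  seg 3: right by d2 = 9/2 → (-199/10, 0)
  seg 4: down by d1 = 3 → (-199/10, -3)
  seg 5: left by d4 = 2 → (-219/10, -3)
  seg 6: up by d5 = 18 → (-219/10, 15)
  seg 7: down by d9 = 514/5 → (-219/10, -439/5)

d5 = 18
d6 = 32/5
d7 = 27/2
d8 = -101/8
d9 = 514/5
d10 = 79/10
endpoint = (-219/10, -439/5)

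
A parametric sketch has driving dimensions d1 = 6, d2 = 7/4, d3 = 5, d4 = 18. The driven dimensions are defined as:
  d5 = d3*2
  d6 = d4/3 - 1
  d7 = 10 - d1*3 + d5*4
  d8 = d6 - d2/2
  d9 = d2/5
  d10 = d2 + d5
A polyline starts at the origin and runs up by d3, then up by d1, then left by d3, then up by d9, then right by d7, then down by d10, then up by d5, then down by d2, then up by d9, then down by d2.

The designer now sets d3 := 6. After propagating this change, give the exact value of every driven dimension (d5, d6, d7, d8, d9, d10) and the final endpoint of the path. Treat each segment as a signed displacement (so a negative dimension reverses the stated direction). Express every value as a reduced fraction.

d5 = 12
d6 = 5
d7 = 40
d8 = 33/8
d9 = 7/20
d10 = 55/4
endpoint = (34, 149/20)

Apply edit: d3 := 6
  d5 = d3*2 = 12
  d6 = d4/3 - 1 = 5
  d7 = 10 - d1*3 + d5*4 = 40
  d8 = d6 - d2/2 = 33/8
  d9 = d2/5 = 7/20
  d10 = d2 + d5 = 55/4
Walk from origin (0, 0):
  seg 1: up by d3 = 6 → (0, 6)
  seg 2: up by d1 = 6 → (0, 12)
  seg 3: left by d3 = 6 → (-6, 12)
  seg 4: up by d9 = 7/20 → (-6, 247/20)
  seg 5: right by d7 = 40 → (34, 247/20)
  seg 6: down by d10 = 55/4 → (34, -7/5)
  seg 7: up by d5 = 12 → (34, 53/5)
  seg 8: down by d2 = 7/4 → (34, 177/20)
  seg 9: up by d9 = 7/20 → (34, 46/5)
  seg 10: down by d2 = 7/4 → (34, 149/20)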